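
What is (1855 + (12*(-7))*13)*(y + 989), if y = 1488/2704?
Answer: 127599542/169 ≈ 7.5503e+5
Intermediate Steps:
y = 93/169 (y = 1488*(1/2704) = 93/169 ≈ 0.55030)
(1855 + (12*(-7))*13)*(y + 989) = (1855 + (12*(-7))*13)*(93/169 + 989) = (1855 - 84*13)*(167234/169) = (1855 - 1092)*(167234/169) = 763*(167234/169) = 127599542/169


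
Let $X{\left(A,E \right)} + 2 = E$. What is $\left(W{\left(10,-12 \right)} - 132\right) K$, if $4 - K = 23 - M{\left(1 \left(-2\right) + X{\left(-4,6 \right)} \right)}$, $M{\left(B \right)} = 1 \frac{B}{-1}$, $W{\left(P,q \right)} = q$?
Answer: $3024$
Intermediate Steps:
$X{\left(A,E \right)} = -2 + E$
$M{\left(B \right)} = - B$ ($M{\left(B \right)} = 1 B \left(-1\right) = 1 \left(- B\right) = - B$)
$K = -21$ ($K = 4 - \left(23 - - (1 \left(-2\right) + \left(-2 + 6\right))\right) = 4 - \left(23 - - (-2 + 4)\right) = 4 - \left(23 - \left(-1\right) 2\right) = 4 - \left(23 - -2\right) = 4 - \left(23 + 2\right) = 4 - 25 = -21$)
$\left(W{\left(10,-12 \right)} - 132\right) K = \left(-12 - 132\right) \left(-21\right) = \left(-144\right) \left(-21\right) = 3024$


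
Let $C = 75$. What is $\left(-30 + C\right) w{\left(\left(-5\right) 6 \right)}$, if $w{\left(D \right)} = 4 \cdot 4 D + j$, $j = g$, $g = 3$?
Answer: $-21465$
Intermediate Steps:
$j = 3$
$w{\left(D \right)} = 3 + 16 D$ ($w{\left(D \right)} = 4 \cdot 4 D + 3 = 16 D + 3 = 3 + 16 D$)
$\left(-30 + C\right) w{\left(\left(-5\right) 6 \right)} = \left(-30 + 75\right) \left(3 + 16 \left(\left(-5\right) 6\right)\right) = 45 \left(3 + 16 \left(-30\right)\right) = 45 \left(3 - 480\right) = 45 \left(-477\right) = -21465$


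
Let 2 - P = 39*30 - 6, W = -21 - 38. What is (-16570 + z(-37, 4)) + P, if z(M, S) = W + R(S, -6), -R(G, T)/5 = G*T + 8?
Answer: -17711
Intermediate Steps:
W = -59
R(G, T) = -40 - 5*G*T (R(G, T) = -5*(G*T + 8) = -5*(8 + G*T) = -40 - 5*G*T)
P = -1162 (P = 2 - (39*30 - 6) = 2 - (1170 - 6) = 2 - 1*1164 = 2 - 1164 = -1162)
z(M, S) = -99 + 30*S (z(M, S) = -59 + (-40 - 5*S*(-6)) = -59 + (-40 + 30*S) = -99 + 30*S)
(-16570 + z(-37, 4)) + P = (-16570 + (-99 + 30*4)) - 1162 = (-16570 + (-99 + 120)) - 1162 = (-16570 + 21) - 1162 = -16549 - 1162 = -17711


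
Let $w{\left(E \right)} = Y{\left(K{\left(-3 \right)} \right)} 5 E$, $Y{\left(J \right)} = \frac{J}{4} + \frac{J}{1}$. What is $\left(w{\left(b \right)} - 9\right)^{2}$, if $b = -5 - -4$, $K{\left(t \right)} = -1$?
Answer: $\frac{121}{16} \approx 7.5625$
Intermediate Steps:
$b = -1$ ($b = -5 + 4 = -1$)
$Y{\left(J \right)} = \frac{5 J}{4}$ ($Y{\left(J \right)} = J \frac{1}{4} + J 1 = \frac{J}{4} + J = \frac{5 J}{4}$)
$w{\left(E \right)} = - \frac{25 E}{4}$ ($w{\left(E \right)} = \frac{5}{4} \left(-1\right) 5 E = \left(- \frac{5}{4}\right) 5 E = - \frac{25 E}{4}$)
$\left(w{\left(b \right)} - 9\right)^{2} = \left(\left(- \frac{25}{4}\right) \left(-1\right) - 9\right)^{2} = \left(\frac{25}{4} - 9\right)^{2} = \left(- \frac{11}{4}\right)^{2} = \frac{121}{16}$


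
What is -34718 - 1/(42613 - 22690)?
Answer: -691686715/19923 ≈ -34718.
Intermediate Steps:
-34718 - 1/(42613 - 22690) = -34718 - 1/19923 = -691686715/19923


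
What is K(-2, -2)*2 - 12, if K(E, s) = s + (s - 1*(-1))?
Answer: -18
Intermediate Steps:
K(E, s) = 1 + 2*s (K(E, s) = s + (s + 1) = s + (1 + s) = 1 + 2*s)
K(-2, -2)*2 - 12 = (1 + 2*(-2))*2 - 12 = (1 - 4)*2 - 12 = -3*2 - 12 = -6 - 12 = -18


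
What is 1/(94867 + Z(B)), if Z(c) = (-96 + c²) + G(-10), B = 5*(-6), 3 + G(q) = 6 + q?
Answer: 1/95664 ≈ 1.0453e-5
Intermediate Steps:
G(q) = 3 + q (G(q) = -3 + (6 + q) = 3 + q)
B = -30
Z(c) = -103 + c² (Z(c) = (-96 + c²) + (3 - 10) = (-96 + c²) - 7 = -103 + c²)
1/(94867 + Z(B)) = 1/(94867 + (-103 + (-30)²)) = 1/(94867 + (-103 + 900)) = 1/(94867 + 797) = 1/95664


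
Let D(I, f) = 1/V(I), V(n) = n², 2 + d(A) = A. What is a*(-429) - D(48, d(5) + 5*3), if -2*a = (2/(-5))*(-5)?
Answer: 988415/2304 ≈ 429.00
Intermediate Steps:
d(A) = -2 + A
a = -1 (a = -2/(-5)*(-5)/2 = -2*(-⅕)*(-5)/2 = -(-1)*(-5)/5 = -½*2 = -1)
D(I, f) = I⁻² (D(I, f) = 1/(I²) = I⁻²)
a*(-429) - D(48, d(5) + 5*3) = -1*(-429) - 1/48² = 429 - 1*1/2304 = 429 - 1/2304 = 988415/2304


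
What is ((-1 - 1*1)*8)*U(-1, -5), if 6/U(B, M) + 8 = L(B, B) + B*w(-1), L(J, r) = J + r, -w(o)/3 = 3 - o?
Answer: -48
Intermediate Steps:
w(o) = -9 + 3*o (w(o) = -3*(3 - o) = -9 + 3*o)
U(B, M) = 6/(-8 - 10*B) (U(B, M) = 6/(-8 + ((B + B) + B*(-9 + 3*(-1)))) = 6/(-8 + (2*B + B*(-9 - 3))) = 6/(-8 + (2*B + B*(-12))) = 6/(-8 + (2*B - 12*B)) = 6/(-8 - 10*B))
((-1 - 1*1)*8)*U(-1, -5) = ((-1 - 1*1)*8)*(-3/(4 + 5*(-1))) = ((-1 - 1)*8)*(-3/(4 - 5)) = (-2*8)*(-3/(-1)) = -(-48)*(-1) = -16*3 = -48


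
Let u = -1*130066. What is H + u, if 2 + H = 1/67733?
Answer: -8809895843/67733 ≈ -1.3007e+5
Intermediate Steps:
H = -135465/67733 (H = -2 + 1/67733 = -135465/67733 ≈ -2.0000)
u = -130066
H + u = -135465/67733 - 130066 = -8809895843/67733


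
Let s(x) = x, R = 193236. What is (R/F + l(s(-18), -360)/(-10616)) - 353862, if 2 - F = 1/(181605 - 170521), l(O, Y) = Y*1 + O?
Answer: -10089146216159/39220812 ≈ -2.5724e+5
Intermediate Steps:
l(O, Y) = O + Y (l(O, Y) = Y + O = O + Y)
F = 22167/11084 (F = 2 - 1/(181605 - 170521) = 2 - 1/11084 = 22167/11084 ≈ 1.9999)
(R/F + l(s(-18), -360)/(-10616)) - 353862 = (193236/(22167/11084) + (-18 - 360)/(-10616)) - 353862 = (193236*(11084/22167) - 378*(-1/10616)) - 353862 = (713942608/7389 + 189/5308) - 353862 = 3789608759785/39220812 - 353862 = -10089146216159/39220812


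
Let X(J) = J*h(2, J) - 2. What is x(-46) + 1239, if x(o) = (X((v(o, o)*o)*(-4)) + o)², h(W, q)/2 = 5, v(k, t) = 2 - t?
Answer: 7791947223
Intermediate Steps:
h(W, q) = 10 (h(W, q) = 2*5 = 10)
X(J) = -2 + 10*J (X(J) = J*10 - 2 = 10*J - 2 = -2 + 10*J)
x(o) = (-2 + o - 40*o*(2 - o))² (x(o) = ((-2 + 10*(((2 - o)*o)*(-4))) + o)² = ((-2 + 10*((o*(2 - o))*(-4))) + o)² = ((-2 + 10*(-4*o*(2 - o))) + o)² = ((-2 - 40*o*(2 - o)) + o)² = (-2 + o - 40*o*(2 - o))²)
x(-46) + 1239 = (-2 - 46 + 40*(-46)*(-2 - 46))² + 1239 = (-2 - 46 + 40*(-46)*(-48))² + 1239 = (-2 - 46 + 88320)² + 1239 = 88272² + 1239 = 7791945984 + 1239 = 7791947223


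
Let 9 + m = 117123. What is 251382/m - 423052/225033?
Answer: 1170655613/4392419127 ≈ 0.26652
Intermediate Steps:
m = 117114 (m = -9 + 117123 = 117114)
251382/m - 423052/225033 = 251382/117114 - 423052/225033 = 251382*(1/117114) - 423052*1/225033 = 41897/19519 - 423052/225033 = 1170655613/4392419127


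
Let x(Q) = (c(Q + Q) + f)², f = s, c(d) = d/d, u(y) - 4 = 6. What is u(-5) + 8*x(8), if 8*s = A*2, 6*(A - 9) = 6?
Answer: 108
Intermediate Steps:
u(y) = 10 (u(y) = 4 + 6 = 10)
A = 10 (A = 9 + (⅙)*6 = 9 + 1 = 10)
s = 5/2 (s = (10*2)/8 = (⅛)*20 = 5/2 ≈ 2.5000)
c(d) = 1
f = 5/2 ≈ 2.5000
x(Q) = 49/4 (x(Q) = (1 + 5/2)² = (7/2)² = 49/4)
u(-5) + 8*x(8) = 10 + 8*(49/4) = 10 + 98 = 108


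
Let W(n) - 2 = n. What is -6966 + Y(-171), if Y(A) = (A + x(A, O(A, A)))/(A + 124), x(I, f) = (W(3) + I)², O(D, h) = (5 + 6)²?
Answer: -354787/47 ≈ -7548.7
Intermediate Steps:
W(n) = 2 + n
O(D, h) = 121 (O(D, h) = 11² = 121)
x(I, f) = (5 + I)² (x(I, f) = ((2 + 3) + I)² = (5 + I)²)
Y(A) = (A + (5 + A)²)/(124 + A) (Y(A) = (A + (5 + A)²)/(A + 124) = (A + (5 + A)²)/(124 + A))
-6966 + Y(-171) = -6966 + (-171 + (5 - 171)²)/(124 - 171) = -6966 + (-171 + (-166)²)/(-47) = -6966 - (-171 + 27556)/47 = -6966 - 1/47*27385 = -6966 - 27385/47 = -354787/47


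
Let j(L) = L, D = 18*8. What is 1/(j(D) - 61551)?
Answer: -1/61407 ≈ -1.6285e-5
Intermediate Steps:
D = 144
1/(j(D) - 61551) = 1/(144 - 61551) = 1/(-61407) = -1/61407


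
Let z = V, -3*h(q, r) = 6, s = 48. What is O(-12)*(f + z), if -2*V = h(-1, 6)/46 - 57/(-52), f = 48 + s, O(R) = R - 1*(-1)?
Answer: -2512103/2392 ≈ -1050.2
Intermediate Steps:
O(R) = 1 + R (O(R) = R + 1 = 1 + R)
h(q, r) = -2 (h(q, r) = -⅓*6 = -2)
f = 96 (f = 48 + 48 = 96)
V = -1259/2392 (V = -(-2/46 - 57/(-52))/2 = -(-2*1/46 - 57*(-1/52))/2 = -(-1/23 + 57/52)/2 = -½*1259/1196 = -1259/2392 ≈ -0.52634)
z = -1259/2392 ≈ -0.52634
O(-12)*(f + z) = (1 - 12)*(96 - 1259/2392) = -11*228373/2392 = -2512103/2392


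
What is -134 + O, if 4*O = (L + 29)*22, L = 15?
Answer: 108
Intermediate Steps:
O = 242 (O = ((15 + 29)*22)/4 = (44*22)/4 = (¼)*968 = 242)
-134 + O = -134 + 242 = 108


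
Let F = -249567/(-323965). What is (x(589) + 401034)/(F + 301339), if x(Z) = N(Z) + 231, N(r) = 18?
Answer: 130001647095/97623538702 ≈ 1.3317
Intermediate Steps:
F = 249567/323965 (F = -249567*(-1/323965) = 249567/323965 ≈ 0.77035)
x(Z) = 249 (x(Z) = 18 + 231 = 249)
(x(589) + 401034)/(F + 301339) = (249 + 401034)/(249567/323965 + 301339) = 401283/(97623538702/323965) = 401283*(323965/97623538702) = 130001647095/97623538702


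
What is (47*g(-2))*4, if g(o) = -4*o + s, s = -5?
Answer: 564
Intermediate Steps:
g(o) = -5 - 4*o (g(o) = -4*o - 5 = -5 - 4*o)
(47*g(-2))*4 = (47*(-5 - 4*(-2)))*4 = (47*(-5 + 8))*4 = (47*3)*4 = 141*4 = 564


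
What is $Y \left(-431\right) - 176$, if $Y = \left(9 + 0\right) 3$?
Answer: $-11813$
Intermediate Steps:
$Y = 27$ ($Y = 9 \cdot 3 = 27$)
$Y \left(-431\right) - 176 = 27 \left(-431\right) - 176 = -11637 - 176 = -11813$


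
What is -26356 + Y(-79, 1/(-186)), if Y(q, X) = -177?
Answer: -26533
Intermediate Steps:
-26356 + Y(-79, 1/(-186)) = -26356 - 177 = -26533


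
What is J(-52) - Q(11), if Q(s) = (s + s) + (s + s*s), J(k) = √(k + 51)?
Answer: -154 + I ≈ -154.0 + 1.0*I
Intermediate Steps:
J(k) = √(51 + k)
Q(s) = s² + 3*s (Q(s) = 2*s + (s + s²) = s² + 3*s)
J(-52) - Q(11) = √(51 - 52) - 11*(3 + 11) = √(-1) - 11*14 = I - 1*154 = I - 154 = -154 + I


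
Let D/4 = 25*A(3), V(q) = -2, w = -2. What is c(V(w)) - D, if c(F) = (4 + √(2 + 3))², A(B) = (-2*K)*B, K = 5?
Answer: 3021 + 8*√5 ≈ 3038.9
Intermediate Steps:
A(B) = -10*B (A(B) = (-2*5)*B = -10*B)
c(F) = (4 + √5)²
D = -3000 (D = 4*(25*(-10*3)) = 4*(25*(-30)) = 4*(-750) = -3000)
c(V(w)) - D = (4 + √5)² - 1*(-3000) = (4 + √5)² + 3000 = 3000 + (4 + √5)²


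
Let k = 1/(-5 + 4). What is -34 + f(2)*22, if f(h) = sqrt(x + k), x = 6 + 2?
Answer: -34 + 22*sqrt(7) ≈ 24.207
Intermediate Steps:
k = -1 (k = 1/(-1) = -1)
x = 8
f(h) = sqrt(7) (f(h) = sqrt(8 - 1) = sqrt(7))
-34 + f(2)*22 = -34 + sqrt(7)*22 = -34 + 22*sqrt(7)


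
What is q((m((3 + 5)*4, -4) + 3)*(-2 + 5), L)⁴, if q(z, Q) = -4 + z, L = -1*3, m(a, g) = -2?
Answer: 1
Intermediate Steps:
L = -3
q((m((3 + 5)*4, -4) + 3)*(-2 + 5), L)⁴ = (-4 + (-2 + 3)*(-2 + 5))⁴ = (-4 + 1*3)⁴ = (-4 + 3)⁴ = (-1)⁴ = 1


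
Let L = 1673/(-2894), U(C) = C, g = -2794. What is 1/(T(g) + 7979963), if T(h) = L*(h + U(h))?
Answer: 1447/11551680823 ≈ 1.2526e-7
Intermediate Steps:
L = -1673/2894 (L = 1673*(-1/2894) = -1673/2894 ≈ -0.57809)
T(h) = -1673*h/1447 (T(h) = -1673*(h + h)/2894 = -1673*h/1447)
1/(T(g) + 7979963) = 1/(-1673/1447*(-2794) + 7979963) = 1/(4674362/1447 + 7979963) = 1/(11551680823/1447) = 1447/11551680823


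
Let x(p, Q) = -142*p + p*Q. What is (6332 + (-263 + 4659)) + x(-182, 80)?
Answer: 22012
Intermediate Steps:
x(p, Q) = -142*p + Q*p
(6332 + (-263 + 4659)) + x(-182, 80) = (6332 + (-263 + 4659)) - 182*(-142 + 80) = (6332 + 4396) - 182*(-62) = 10728 + 11284 = 22012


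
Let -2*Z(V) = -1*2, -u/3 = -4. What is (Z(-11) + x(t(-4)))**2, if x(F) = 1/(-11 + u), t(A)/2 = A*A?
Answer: 4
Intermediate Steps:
u = 12 (u = -3*(-4) = 12)
t(A) = 2*A**2 (t(A) = 2*(A*A) = 2*A**2)
Z(V) = 1 (Z(V) = -(-1)*2/2 = -1/2*(-2) = 1)
x(F) = 1 (x(F) = 1/(-11 + 12) = 1/1 = 1)
(Z(-11) + x(t(-4)))**2 = (1 + 1)**2 = 2**2 = 4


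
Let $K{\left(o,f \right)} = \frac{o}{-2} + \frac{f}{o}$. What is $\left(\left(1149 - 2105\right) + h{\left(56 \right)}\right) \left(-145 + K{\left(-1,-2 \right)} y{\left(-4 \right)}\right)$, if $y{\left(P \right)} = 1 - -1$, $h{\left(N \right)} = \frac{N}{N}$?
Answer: $133700$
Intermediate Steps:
$h{\left(N \right)} = 1$
$y{\left(P \right)} = 2$ ($y{\left(P \right)} = 1 + 1 = 2$)
$K{\left(o,f \right)} = - \frac{o}{2} + \frac{f}{o}$ ($K{\left(o,f \right)} = o \left(- \frac{1}{2}\right) + \frac{f}{o} = - \frac{o}{2} + \frac{f}{o}$)
$\left(\left(1149 - 2105\right) + h{\left(56 \right)}\right) \left(-145 + K{\left(-1,-2 \right)} y{\left(-4 \right)}\right) = \left(\left(1149 - 2105\right) + 1\right) \left(-145 + \left(\left(- \frac{1}{2}\right) \left(-1\right) - \frac{2}{-1}\right) 2\right) = \left(-956 + 1\right) \left(-145 + \left(\frac{1}{2} - -2\right) 2\right) = - 955 \left(-145 + \left(\frac{1}{2} + 2\right) 2\right) = - 955 \left(-145 + \frac{5}{2} \cdot 2\right) = - 955 \left(-145 + 5\right) = \left(-955\right) \left(-140\right) = 133700$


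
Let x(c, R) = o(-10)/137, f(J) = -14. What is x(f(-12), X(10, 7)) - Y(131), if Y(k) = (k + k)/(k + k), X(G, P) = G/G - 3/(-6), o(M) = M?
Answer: -147/137 ≈ -1.0730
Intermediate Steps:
X(G, P) = 3/2 (X(G, P) = 1 - 3*(-⅙) = 1 + ½ = 3/2)
x(c, R) = -10/137
Y(k) = 1 (Y(k) = (2*k)/((2*k)) = (2*k)*(1/(2*k)) = 1)
x(f(-12), X(10, 7)) - Y(131) = -10/137 - 1*1 = -10/137 - 1 = -147/137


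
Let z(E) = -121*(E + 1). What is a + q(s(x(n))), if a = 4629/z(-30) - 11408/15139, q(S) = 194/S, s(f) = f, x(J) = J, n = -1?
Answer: -10275765935/53122751 ≈ -193.43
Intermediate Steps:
z(E) = -121 - 121*E (z(E) = -121*(1 + E) = -121 - 121*E)
a = 30047759/53122751 (a = 4629/(-121 - 121*(-30)) - 11408/15139 = 4629/(-121 + 3630) - 11408*1/15139 = 4629/3509 - 11408/15139 = 30047759/53122751 ≈ 0.56563)
a + q(s(x(n))) = 30047759/53122751 + 194/(-1) = 30047759/53122751 + 194*(-1) = 30047759/53122751 - 194 = -10275765935/53122751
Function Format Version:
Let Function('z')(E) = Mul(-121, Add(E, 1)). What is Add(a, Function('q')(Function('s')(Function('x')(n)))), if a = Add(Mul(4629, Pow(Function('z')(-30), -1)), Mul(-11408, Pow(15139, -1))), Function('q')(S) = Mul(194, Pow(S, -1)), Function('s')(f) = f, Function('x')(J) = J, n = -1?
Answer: Rational(-10275765935, 53122751) ≈ -193.43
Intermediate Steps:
Function('z')(E) = Add(-121, Mul(-121, E)) (Function('z')(E) = Mul(-121, Add(1, E)) = Add(-121, Mul(-121, E)))
a = Rational(30047759, 53122751) (a = Add(Mul(4629, Pow(Add(-121, Mul(-121, -30)), -1)), Mul(-11408, Pow(15139, -1))) = Add(Mul(4629, Pow(Add(-121, 3630), -1)), Mul(-11408, Rational(1, 15139))) = Add(Mul(4629, Pow(3509, -1)), Rational(-11408, 15139)) = Add(Mul(4629, Rational(1, 3509)), Rational(-11408, 15139)) = Add(Rational(4629, 3509), Rational(-11408, 15139)) = Rational(30047759, 53122751) ≈ 0.56563)
Add(a, Function('q')(Function('s')(Function('x')(n)))) = Add(Rational(30047759, 53122751), Mul(194, Pow(-1, -1))) = Add(Rational(30047759, 53122751), Mul(194, -1)) = Add(Rational(30047759, 53122751), -194) = Rational(-10275765935, 53122751)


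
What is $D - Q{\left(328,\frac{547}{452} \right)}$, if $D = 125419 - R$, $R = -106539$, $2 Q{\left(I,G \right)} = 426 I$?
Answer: $162094$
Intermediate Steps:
$Q{\left(I,G \right)} = 213 I$ ($Q{\left(I,G \right)} = \frac{426 I}{2} = 213 I$)
$D = 231958$ ($D = 125419 - -106539 = 125419 + 106539 = 231958$)
$D - Q{\left(328,\frac{547}{452} \right)} = 231958 - 213 \cdot 328 = 231958 - 69864 = 162094$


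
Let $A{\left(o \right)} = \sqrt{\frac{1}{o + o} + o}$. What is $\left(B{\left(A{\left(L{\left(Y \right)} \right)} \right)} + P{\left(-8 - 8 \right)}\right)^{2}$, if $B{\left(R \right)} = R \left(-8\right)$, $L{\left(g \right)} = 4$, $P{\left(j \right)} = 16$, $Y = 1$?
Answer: $520 - 64 \sqrt{66} \approx 0.061542$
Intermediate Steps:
$A{\left(o \right)} = \sqrt{o + \frac{1}{2 o}}$ ($A{\left(o \right)} = \sqrt{\frac{1}{2 o} + o} = \sqrt{o + \frac{1}{2 o}}$)
$B{\left(R \right)} = - 8 R$
$\left(B{\left(A{\left(L{\left(Y \right)} \right)} \right)} + P{\left(-8 - 8 \right)}\right)^{2} = \left(- 8 \frac{\sqrt{\frac{2}{4} + 4 \cdot 4}}{2} + 16\right)^{2} = \left(- 8 \frac{\sqrt{2 \cdot \frac{1}{4} + 16}}{2} + 16\right)^{2} = \left(- 8 \frac{\sqrt{\frac{1}{2} + 16}}{2} + 16\right)^{2} = \left(- 8 \frac{\sqrt{\frac{33}{2}}}{2} + 16\right)^{2} = \left(- 8 \frac{\frac{1}{2} \sqrt{66}}{2} + 16\right)^{2} = \left(- 8 \frac{\sqrt{66}}{4} + 16\right)^{2} = \left(- 2 \sqrt{66} + 16\right)^{2} = \left(16 - 2 \sqrt{66}\right)^{2}$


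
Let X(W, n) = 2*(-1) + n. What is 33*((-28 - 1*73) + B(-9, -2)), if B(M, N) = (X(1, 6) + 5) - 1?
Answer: -3069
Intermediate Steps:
X(W, n) = -2 + n
B(M, N) = 8 (B(M, N) = ((-2 + 6) + 5) - 1 = (4 + 5) - 1 = 9 - 1 = 8)
33*((-28 - 1*73) + B(-9, -2)) = 33*((-28 - 1*73) + 8) = 33*((-28 - 73) + 8) = 33*(-101 + 8) = 33*(-93) = -3069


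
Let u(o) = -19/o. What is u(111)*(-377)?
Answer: 7163/111 ≈ 64.531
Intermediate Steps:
u(111)*(-377) = -19/111*(-377) = 7163/111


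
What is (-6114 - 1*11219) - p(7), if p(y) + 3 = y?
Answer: -17337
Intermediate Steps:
p(y) = -3 + y
(-6114 - 1*11219) - p(7) = (-6114 - 1*11219) - (-3 + 7) = (-6114 - 11219) - 1*4 = -17333 - 4 = -17337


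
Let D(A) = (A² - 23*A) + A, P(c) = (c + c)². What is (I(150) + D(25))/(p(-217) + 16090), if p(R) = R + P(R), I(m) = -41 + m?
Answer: 184/204229 ≈ 0.00090095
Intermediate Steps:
P(c) = 4*c² (P(c) = (2*c)² = 4*c²)
p(R) = R + 4*R²
D(A) = A² - 22*A
(I(150) + D(25))/(p(-217) + 16090) = ((-41 + 150) + 25*(-22 + 25))/(-217*(1 + 4*(-217)) + 16090) = (109 + 25*3)/(-217*(1 - 868) + 16090) = (109 + 75)/(-217*(-867) + 16090) = 184/(188139 + 16090) = 184/204229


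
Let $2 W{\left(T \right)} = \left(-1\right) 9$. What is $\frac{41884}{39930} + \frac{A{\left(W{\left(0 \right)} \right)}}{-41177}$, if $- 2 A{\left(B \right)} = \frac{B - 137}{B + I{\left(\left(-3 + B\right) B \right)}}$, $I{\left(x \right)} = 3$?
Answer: $\frac{575513611}{548065870} \approx 1.0501$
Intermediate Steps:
$W{\left(T \right)} = - \frac{9}{2}$ ($W{\left(T \right)} = \frac{\left(-1\right) 9}{2} = \frac{1}{2} \left(-9\right) = - \frac{9}{2}$)
$A{\left(B \right)} = - \frac{-137 + B}{2 \left(3 + B\right)}$ ($A{\left(B \right)} = - \frac{\left(B - 137\right) \frac{1}{B + 3}}{2} = - \frac{\left(-137 + B\right) \frac{1}{3 + B}}{2} = - \frac{\frac{1}{3 + B} \left(-137 + B\right)}{2} = - \frac{-137 + B}{2 \left(3 + B\right)}$)
$\frac{41884}{39930} + \frac{A{\left(W{\left(0 \right)} \right)}}{-41177} = \frac{41884}{39930} + \frac{\frac{1}{2} \frac{1}{3 - \frac{9}{2}} \left(137 - - \frac{9}{2}\right)}{-41177} = 41884 \cdot \frac{1}{39930} + \frac{137 + \frac{9}{2}}{2 \left(- \frac{3}{2}\right)} \left(- \frac{1}{41177}\right) = \frac{20942}{19965} + \frac{1}{2} \left(- \frac{2}{3}\right) \frac{283}{2} \left(- \frac{1}{41177}\right) = \frac{20942}{19965} - - \frac{283}{247062} = \frac{20942}{19965} + \frac{283}{247062} = \frac{575513611}{548065870}$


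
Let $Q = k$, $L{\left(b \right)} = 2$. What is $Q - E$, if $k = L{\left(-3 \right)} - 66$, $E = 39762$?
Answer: $-39826$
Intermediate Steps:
$k = -64$ ($k = 2 - 66 = -64$)
$Q = -64$
$Q - E = -64 - 39762 = -39826$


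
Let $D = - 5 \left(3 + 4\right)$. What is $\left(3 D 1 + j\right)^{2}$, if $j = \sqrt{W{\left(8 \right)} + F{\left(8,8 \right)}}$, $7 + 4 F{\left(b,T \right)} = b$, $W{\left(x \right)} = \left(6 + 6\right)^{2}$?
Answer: $\frac{\left(210 - \sqrt{577}\right)^{2}}{4} \approx 8647.1$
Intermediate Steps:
$W{\left(x \right)} = 144$ ($W{\left(x \right)} = 12^{2} = 144$)
$F{\left(b,T \right)} = - \frac{7}{4} + \frac{b}{4}$
$D = -35$ ($D = \left(-5\right) 7 = -35$)
$j = \frac{\sqrt{577}}{2}$ ($j = \sqrt{144 + \left(- \frac{7}{4} + \frac{1}{4} \cdot 8\right)} = \sqrt{144 + \left(- \frac{7}{4} + 2\right)} = \sqrt{144 + \frac{1}{4}} = \sqrt{\frac{577}{4}} = \frac{\sqrt{577}}{2} \approx 12.01$)
$\left(3 D 1 + j\right)^{2} = \left(3 \left(-35\right) 1 + \frac{\sqrt{577}}{2}\right)^{2} = \left(\left(-105\right) 1 + \frac{\sqrt{577}}{2}\right)^{2} = \left(-105 + \frac{\sqrt{577}}{2}\right)^{2}$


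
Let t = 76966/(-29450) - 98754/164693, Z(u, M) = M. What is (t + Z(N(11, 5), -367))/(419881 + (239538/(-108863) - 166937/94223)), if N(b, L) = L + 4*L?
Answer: -36544235237794588728/41446631871249476135975 ≈ -0.00088172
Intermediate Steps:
N(b, L) = 5*L
t = -7792033369/2425104425 (t = 76966*(-1/29450) - 98754*1/164693 = -38483/14725 - 98754/164693 = -7792033369/2425104425 ≈ -3.2131)
(t + Z(N(11, 5), -367))/(419881 + (239538/(-108863) - 166937/94223)) = (-7792033369/2425104425 - 367)/(419881 + (239538/(-108863) - 166937/94223)) = -897805357344/(2425104425*(419881 + (239538*(-1/108863) - 166937*1/94223))) = -897805357344/(2425104425*(419881 + (-239538/108863 - 166937/94223))) = -897805357344/(2425104425*(419881 - 40743251605/10257398449)) = -897805357344/(2425104425*4306845974912964/10257398449) = -897805357344/2425104425*10257398449/4306845974912964 = -36544235237794588728/41446631871249476135975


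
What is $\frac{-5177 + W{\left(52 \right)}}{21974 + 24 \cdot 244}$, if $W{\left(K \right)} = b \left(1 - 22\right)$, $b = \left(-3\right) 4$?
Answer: $- \frac{985}{5566} \approx -0.17697$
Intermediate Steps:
$b = -12$
$W{\left(K \right)} = 252$ ($W{\left(K \right)} = - 12 \left(1 - 22\right) = \left(-12\right) \left(-21\right) = 252$)
$\frac{-5177 + W{\left(52 \right)}}{21974 + 24 \cdot 244} = \frac{-5177 + 252}{21974 + 24 \cdot 244} = - \frac{4925}{21974 + 5856} = - \frac{4925}{27830} = \left(-4925\right) \frac{1}{27830} = - \frac{985}{5566}$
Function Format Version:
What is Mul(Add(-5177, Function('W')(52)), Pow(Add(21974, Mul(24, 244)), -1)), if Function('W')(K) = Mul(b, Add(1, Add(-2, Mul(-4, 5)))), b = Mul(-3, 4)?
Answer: Rational(-985, 5566) ≈ -0.17697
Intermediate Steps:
b = -12
Function('W')(K) = 252 (Function('W')(K) = Mul(-12, Add(1, Add(-2, Mul(-4, 5)))) = Mul(-12, Add(1, Add(-2, -20))) = Mul(-12, Add(1, -22)) = Mul(-12, -21) = 252)
Mul(Add(-5177, Function('W')(52)), Pow(Add(21974, Mul(24, 244)), -1)) = Mul(Add(-5177, 252), Pow(Add(21974, Mul(24, 244)), -1)) = Mul(-4925, Pow(Add(21974, 5856), -1)) = Mul(-4925, Pow(27830, -1)) = Mul(-4925, Rational(1, 27830)) = Rational(-985, 5566)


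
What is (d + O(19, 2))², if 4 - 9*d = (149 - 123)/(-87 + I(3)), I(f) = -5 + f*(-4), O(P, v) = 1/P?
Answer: 128881/467856 ≈ 0.27547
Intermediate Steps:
I(f) = -5 - 4*f
d = 17/36 (d = 4/9 - (149 - 123)/(9*(-87 + (-5 - 4*3))) = 4/9 - 26/(9*(-87 + (-5 - 12))) = 4/9 - 26/(9*(-87 - 17)) = 4/9 - 26/(9*(-104)) = 4/9 - 26*(-1)/(9*104) = 4/9 - ⅑*(-¼) = 4/9 + 1/36 = 17/36 ≈ 0.47222)
(d + O(19, 2))² = (17/36 + 1/19)² = (359/684)² = 128881/467856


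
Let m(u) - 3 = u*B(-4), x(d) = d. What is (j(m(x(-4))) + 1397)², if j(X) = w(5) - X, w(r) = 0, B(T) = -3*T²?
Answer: 1444804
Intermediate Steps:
m(u) = 3 - 48*u (m(u) = 3 + u*(-3*(-4)²) = 3 + u*(-3*16) = 3 + u*(-48) = 3 - 48*u)
j(X) = -X (j(X) = 0 - X = -X)
(j(m(x(-4))) + 1397)² = (-(3 - 48*(-4)) + 1397)² = (-(3 + 192) + 1397)² = (-1*195 + 1397)² = (-195 + 1397)² = 1202² = 1444804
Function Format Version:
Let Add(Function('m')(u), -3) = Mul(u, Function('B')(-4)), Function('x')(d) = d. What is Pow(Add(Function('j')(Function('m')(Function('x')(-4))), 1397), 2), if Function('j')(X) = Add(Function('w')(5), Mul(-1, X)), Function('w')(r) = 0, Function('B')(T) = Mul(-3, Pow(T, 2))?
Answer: 1444804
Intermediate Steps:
Function('m')(u) = Add(3, Mul(-48, u)) (Function('m')(u) = Add(3, Mul(u, Mul(-3, Pow(-4, 2)))) = Add(3, Mul(u, Mul(-3, 16))) = Add(3, Mul(u, -48)) = Add(3, Mul(-48, u)))
Function('j')(X) = Mul(-1, X) (Function('j')(X) = Add(0, Mul(-1, X)) = Mul(-1, X))
Pow(Add(Function('j')(Function('m')(Function('x')(-4))), 1397), 2) = Pow(Add(Mul(-1, Add(3, Mul(-48, -4))), 1397), 2) = Pow(Add(Mul(-1, Add(3, 192)), 1397), 2) = Pow(Add(Mul(-1, 195), 1397), 2) = Pow(Add(-195, 1397), 2) = Pow(1202, 2) = 1444804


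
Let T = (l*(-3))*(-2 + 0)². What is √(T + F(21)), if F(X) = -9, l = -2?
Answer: √15 ≈ 3.8730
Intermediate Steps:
T = 24 (T = (-2*(-3))*(-2 + 0)² = 6*(-2)² = 6*4 = 24)
√(T + F(21)) = √(24 - 9) = √15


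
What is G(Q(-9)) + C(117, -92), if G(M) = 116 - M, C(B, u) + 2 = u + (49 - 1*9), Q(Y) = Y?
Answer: 71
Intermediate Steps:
C(B, u) = 38 + u (C(B, u) = -2 + (u + (49 - 1*9)) = -2 + (u + (49 - 9)) = -2 + (u + 40) = -2 + (40 + u) = 38 + u)
G(Q(-9)) + C(117, -92) = (116 - 1*(-9)) + (38 - 92) = (116 + 9) - 54 = 125 - 54 = 71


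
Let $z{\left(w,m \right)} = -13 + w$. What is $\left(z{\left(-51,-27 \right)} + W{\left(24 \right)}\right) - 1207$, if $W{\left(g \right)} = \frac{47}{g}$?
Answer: $- \frac{30457}{24} \approx -1269.0$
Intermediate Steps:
$\left(z{\left(-51,-27 \right)} + W{\left(24 \right)}\right) - 1207 = \left(\left(-13 - 51\right) + \frac{47}{24}\right) - 1207 = \left(-64 + 47 \cdot \frac{1}{24}\right) - 1207 = \left(-64 + \frac{47}{24}\right) - 1207 = - \frac{1489}{24} - 1207 = - \frac{30457}{24}$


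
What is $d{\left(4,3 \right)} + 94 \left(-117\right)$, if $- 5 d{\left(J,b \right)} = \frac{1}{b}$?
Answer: $- \frac{164971}{15} \approx -10998.0$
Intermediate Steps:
$d{\left(J,b \right)} = - \frac{1}{5 b}$
$d{\left(4,3 \right)} + 94 \left(-117\right) = - \frac{1}{5 \cdot 3} + 94 \left(-117\right) = \left(- \frac{1}{5}\right) \frac{1}{3} - 10998 = - \frac{1}{15} - 10998 = - \frac{164971}{15}$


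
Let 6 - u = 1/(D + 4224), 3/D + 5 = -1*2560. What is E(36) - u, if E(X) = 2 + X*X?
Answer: 4666083403/3611519 ≈ 1292.0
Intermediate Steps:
E(X) = 2 + X²
D = -1/855 (D = 3/(-5 - 1*2560) = 3/(-5 - 2560) = 3/(-2565) = 3*(-1/2565) = -1/855 ≈ -0.0011696)
u = 21668259/3611519 (u = 6 - 1/(-1/855 + 4224) = 6 - 1/3611519/855 = 6 - 1*855/3611519 = 6 - 855/3611519 = 21668259/3611519 ≈ 5.9998)
E(36) - u = (2 + 36²) - 1*21668259/3611519 = (2 + 1296) - 21668259/3611519 = 1298 - 21668259/3611519 = 4666083403/3611519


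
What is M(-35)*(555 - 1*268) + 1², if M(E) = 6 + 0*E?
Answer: 1723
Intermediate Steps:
M(E) = 6 (M(E) = 6 + 0 = 6)
M(-35)*(555 - 1*268) + 1² = 6*(555 - 1*268) + 1² = 6*(555 - 268) + 1 = 6*287 + 1 = 1722 + 1 = 1723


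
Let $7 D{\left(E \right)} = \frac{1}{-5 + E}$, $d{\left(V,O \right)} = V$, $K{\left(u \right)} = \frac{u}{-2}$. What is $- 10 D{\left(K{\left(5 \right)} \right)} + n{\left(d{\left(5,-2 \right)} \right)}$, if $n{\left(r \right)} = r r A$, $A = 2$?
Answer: $\frac{1054}{21} \approx 50.19$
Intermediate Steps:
$K{\left(u \right)} = - \frac{u}{2}$ ($K{\left(u \right)} = u \left(- \frac{1}{2}\right) = - \frac{u}{2}$)
$D{\left(E \right)} = \frac{1}{7 \left(-5 + E\right)}$
$n{\left(r \right)} = 2 r^{2}$ ($n{\left(r \right)} = r r 2 = r^{2} \cdot 2 = 2 r^{2}$)
$- 10 D{\left(K{\left(5 \right)} \right)} + n{\left(d{\left(5,-2 \right)} \right)} = - 10 \frac{1}{7 \left(-5 - \frac{5}{2}\right)} + 2 \cdot 5^{2} = - 10 \frac{1}{7 \left(-5 - \frac{5}{2}\right)} + 2 \cdot 25 = - 10 \frac{1}{7 \left(- \frac{15}{2}\right)} + 50 = - 10 \cdot \frac{1}{7} \left(- \frac{2}{15}\right) + 50 = \left(-10\right) \left(- \frac{2}{105}\right) + 50 = \frac{4}{21} + 50 = \frac{1054}{21}$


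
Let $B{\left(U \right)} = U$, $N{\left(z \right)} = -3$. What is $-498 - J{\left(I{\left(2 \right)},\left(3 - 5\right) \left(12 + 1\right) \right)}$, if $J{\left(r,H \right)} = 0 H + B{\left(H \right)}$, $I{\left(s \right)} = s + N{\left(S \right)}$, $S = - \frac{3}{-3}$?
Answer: $-472$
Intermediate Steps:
$S = 1$ ($S = \left(-3\right) \left(- \frac{1}{3}\right) = 1$)
$I{\left(s \right)} = -3 + s$ ($I{\left(s \right)} = s - 3 = -3 + s$)
$J{\left(r,H \right)} = H$ ($J{\left(r,H \right)} = 0 H + H = 0 + H = H$)
$-498 - J{\left(I{\left(2 \right)},\left(3 - 5\right) \left(12 + 1\right) \right)} = -498 - \left(3 - 5\right) \left(12 + 1\right) = -498 - \left(-2\right) 13 = -498 - -26 = -498 + 26 = -472$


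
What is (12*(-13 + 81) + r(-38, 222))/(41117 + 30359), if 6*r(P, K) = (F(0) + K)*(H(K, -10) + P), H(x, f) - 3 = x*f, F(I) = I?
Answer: -82619/71476 ≈ -1.1559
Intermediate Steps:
H(x, f) = 3 + f*x (H(x, f) = 3 + x*f = 3 + f*x)
r(P, K) = K*(3 + P - 10*K)/6 (r(P, K) = ((0 + K)*((3 - 10*K) + P))/6 = (K*(3 + P - 10*K))/6 = K*(3 + P - 10*K)/6)
(12*(-13 + 81) + r(-38, 222))/(41117 + 30359) = (12*(-13 + 81) + (⅙)*222*(3 - 38 - 10*222))/(41117 + 30359) = (12*68 + (⅙)*222*(3 - 38 - 2220))/71476 = (816 + (⅙)*222*(-2255))*(1/71476) = (816 - 83435)*(1/71476) = -82619*1/71476 = -82619/71476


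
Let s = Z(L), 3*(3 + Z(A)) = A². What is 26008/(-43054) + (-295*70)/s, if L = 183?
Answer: -58965719/24024132 ≈ -2.4544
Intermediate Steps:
Z(A) = -3 + A²/3
s = 11160 (s = -3 + (⅓)*183² = -3 + (⅓)*33489 = -3 + 11163 = 11160)
26008/(-43054) + (-295*70)/s = 26008/(-43054) - 295*70/11160 = 26008*(-1/43054) - 20650*1/11160 = -13004/21527 - 2065/1116 = -58965719/24024132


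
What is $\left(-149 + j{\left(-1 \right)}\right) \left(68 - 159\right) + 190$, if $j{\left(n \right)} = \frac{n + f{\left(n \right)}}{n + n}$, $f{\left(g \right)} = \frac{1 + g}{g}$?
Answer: $\frac{27407}{2} \approx 13704.0$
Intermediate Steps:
$f{\left(g \right)} = \frac{1 + g}{g}$
$j{\left(n \right)} = \frac{n + \frac{1 + n}{n}}{2 n}$ ($j{\left(n \right)} = \frac{n + \frac{1 + n}{n}}{n + n} = \frac{n + \frac{1 + n}{n}}{2 n}$)
$\left(-149 + j{\left(-1 \right)}\right) \left(68 - 159\right) + 190 = \left(-149 + \frac{1 - 1 + \left(-1\right)^{2}}{2 \cdot 1}\right) \left(68 - 159\right) + 190 = \left(-149 + \frac{1}{2} \cdot 1 \left(1 - 1 + 1\right)\right) \left(-91\right) + 190 = \left(-149 + \frac{1}{2} \cdot 1 \cdot 1\right) \left(-91\right) + 190 = \left(-149 + \frac{1}{2}\right) \left(-91\right) + 190 = \left(- \frac{297}{2}\right) \left(-91\right) + 190 = \frac{27027}{2} + 190 = \frac{27407}{2}$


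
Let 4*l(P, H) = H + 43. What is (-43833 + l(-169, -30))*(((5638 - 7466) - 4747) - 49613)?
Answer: 2462705993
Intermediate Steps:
l(P, H) = 43/4 + H/4 (l(P, H) = (H + 43)/4 = (43 + H)/4 = 43/4 + H/4)
(-43833 + l(-169, -30))*(((5638 - 7466) - 4747) - 49613) = (-43833 + (43/4 + (¼)*(-30)))*(((5638 - 7466) - 4747) - 49613) = (-43833 + (43/4 - 15/2))*((-1828 - 4747) - 49613) = (-43833 + 13/4)*(-6575 - 49613) = -175319/4*(-56188) = 2462705993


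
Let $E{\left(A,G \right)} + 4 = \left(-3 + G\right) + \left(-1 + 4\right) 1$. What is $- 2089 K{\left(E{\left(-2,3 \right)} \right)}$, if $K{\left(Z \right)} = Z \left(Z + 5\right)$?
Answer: $8356$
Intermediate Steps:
$E{\left(A,G \right)} = -4 + G$ ($E{\left(A,G \right)} = -4 + \left(\left(-3 + G\right) + \left(-1 + 4\right) 1\right) = -4 + \left(\left(-3 + G\right) + 3 \cdot 1\right) = -4 + \left(\left(-3 + G\right) + 3\right) = -4 + G$)
$K{\left(Z \right)} = Z \left(5 + Z\right)$
$- 2089 K{\left(E{\left(-2,3 \right)} \right)} = - 2089 \left(-4 + 3\right) \left(5 + \left(-4 + 3\right)\right) = - 2089 \left(- (5 - 1)\right) = - 2089 \left(\left(-1\right) 4\right) = \left(-2089\right) \left(-4\right) = 8356$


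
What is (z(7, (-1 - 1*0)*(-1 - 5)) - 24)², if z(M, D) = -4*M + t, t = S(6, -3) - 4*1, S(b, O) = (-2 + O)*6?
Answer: 7396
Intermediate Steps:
S(b, O) = -12 + 6*O
t = -34 (t = (-12 + 6*(-3)) - 4*1 = (-12 - 18) - 4 = -30 - 4 = -34)
z(M, D) = -34 - 4*M (z(M, D) = -4*M - 34 = -34 - 4*M)
(z(7, (-1 - 1*0)*(-1 - 5)) - 24)² = ((-34 - 4*7) - 24)² = ((-34 - 28) - 24)² = (-62 - 24)² = (-86)² = 7396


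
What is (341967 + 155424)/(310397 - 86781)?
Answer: 497391/223616 ≈ 2.2243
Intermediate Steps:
(341967 + 155424)/(310397 - 86781) = 497391/223616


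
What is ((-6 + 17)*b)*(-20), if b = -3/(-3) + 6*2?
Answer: -2860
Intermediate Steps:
b = 13 (b = -3*(-1/3) + 12 = 1 + 12 = 13)
((-6 + 17)*b)*(-20) = ((-6 + 17)*13)*(-20) = (11*13)*(-20) = 143*(-20) = -2860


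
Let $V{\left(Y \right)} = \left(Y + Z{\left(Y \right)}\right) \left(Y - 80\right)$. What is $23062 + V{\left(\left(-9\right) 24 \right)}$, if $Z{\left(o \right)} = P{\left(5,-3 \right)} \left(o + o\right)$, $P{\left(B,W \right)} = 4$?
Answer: $598486$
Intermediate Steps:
$Z{\left(o \right)} = 8 o$ ($Z{\left(o \right)} = 4 \left(o + o\right) = 4 \cdot 2 o = 8 o$)
$V{\left(Y \right)} = 9 Y \left(-80 + Y\right)$ ($V{\left(Y \right)} = \left(Y + 8 Y\right) \left(Y - 80\right) = 9 Y \left(-80 + Y\right)$)
$23062 + V{\left(\left(-9\right) 24 \right)} = 23062 + 9 \left(\left(-9\right) 24\right) \left(-80 - 216\right) = 23062 + 9 \left(-216\right) \left(-80 - 216\right) = 23062 + 9 \left(-216\right) \left(-296\right) = 23062 + 575424 = 598486$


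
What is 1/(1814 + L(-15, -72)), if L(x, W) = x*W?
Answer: 1/2894 ≈ 0.00034554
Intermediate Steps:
L(x, W) = W*x
1/(1814 + L(-15, -72)) = 1/(1814 - 72*(-15)) = 1/(1814 + 1080) = 1/2894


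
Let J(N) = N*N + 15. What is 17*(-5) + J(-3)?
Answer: -61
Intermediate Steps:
J(N) = 15 + N**2 (J(N) = N**2 + 15 = 15 + N**2)
17*(-5) + J(-3) = 17*(-5) + (15 + (-3)**2) = -85 + (15 + 9) = -85 + 24 = -61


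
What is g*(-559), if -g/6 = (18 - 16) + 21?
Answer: 77142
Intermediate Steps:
g = -138 (g = -6*((18 - 16) + 21) = -6*(2 + 21) = -6*23 = -138)
g*(-559) = -138*(-559) = 77142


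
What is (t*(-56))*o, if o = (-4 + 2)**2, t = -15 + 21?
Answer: -1344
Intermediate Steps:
t = 6
o = 4 (o = (-2)**2 = 4)
(t*(-56))*o = (6*(-56))*4 = -336*4 = -1344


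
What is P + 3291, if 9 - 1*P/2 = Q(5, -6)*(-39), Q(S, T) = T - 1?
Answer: 2763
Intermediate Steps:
Q(S, T) = -1 + T
P = -528 (P = 18 - 2*(-1 - 6)*(-39) = 18 - (-14)*(-39) = 18 - 2*273 = 18 - 546 = -528)
P + 3291 = -528 + 3291 = 2763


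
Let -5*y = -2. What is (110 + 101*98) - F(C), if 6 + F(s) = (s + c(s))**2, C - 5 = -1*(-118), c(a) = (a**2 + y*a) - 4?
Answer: -5849857846/25 ≈ -2.3399e+8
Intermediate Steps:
y = 2/5 (y = -1/5*(-2) = 2/5 ≈ 0.40000)
c(a) = -4 + a**2 + 2*a/5 (c(a) = (a**2 + 2*a/5) - 4 = -4 + a**2 + 2*a/5)
C = 123 (C = 5 - 1*(-118) = 5 + 118 = 123)
F(s) = -6 + (-4 + s**2 + 7*s/5)**2 (F(s) = -6 + (s + (-4 + s**2 + 2*s/5))**2 = -6 + (-4 + s**2 + 7*s/5)**2)
(110 + 101*98) - F(C) = (110 + 101*98) - (-6 + (-20 + 5*123**2 + 7*123)**2/25) = (110 + 9898) - (-6 + (-20 + 5*15129 + 861)**2/25) = 10008 - (-6 + (-20 + 75645 + 861)**2/25) = 10008 - (-6 + (1/25)*76486**2) = 10008 - (-6 + (1/25)*5850108196) = 10008 - (-6 + 5850108196/25) = 10008 - 1*5850108046/25 = 10008 - 5850108046/25 = -5849857846/25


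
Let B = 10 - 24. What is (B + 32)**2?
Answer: 324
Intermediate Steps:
B = -14
(B + 32)**2 = (-14 + 32)**2 = 18**2 = 324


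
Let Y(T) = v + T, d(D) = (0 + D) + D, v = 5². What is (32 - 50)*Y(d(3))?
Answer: -558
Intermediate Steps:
v = 25
d(D) = 2*D (d(D) = D + D = 2*D)
Y(T) = 25 + T
(32 - 50)*Y(d(3)) = (32 - 50)*(25 + 2*3) = -18*(25 + 6) = -18*31 = -558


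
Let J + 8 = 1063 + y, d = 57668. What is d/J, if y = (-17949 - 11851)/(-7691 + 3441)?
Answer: 4901780/90271 ≈ 54.301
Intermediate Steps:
y = 596/85 (y = -29800/(-4250) = -29800*(-1/4250) = 596/85 ≈ 7.0118)
J = 90271/85 (J = -8 + (1063 + 596/85) = -8 + 90951/85 = 90271/85 ≈ 1062.0)
d/J = 57668/(90271/85) = 57668*(85/90271) = 4901780/90271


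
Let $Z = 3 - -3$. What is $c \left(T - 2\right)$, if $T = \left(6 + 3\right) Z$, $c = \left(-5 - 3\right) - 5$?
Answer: $-676$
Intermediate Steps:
$c = -13$ ($c = -8 - 5 = -13$)
$Z = 6$ ($Z = 3 + 3 = 6$)
$T = 54$ ($T = \left(6 + 3\right) 6 = 9 \cdot 6 = 54$)
$c \left(T - 2\right) = - 13 \left(54 - 2\right) = \left(-13\right) 52 = -676$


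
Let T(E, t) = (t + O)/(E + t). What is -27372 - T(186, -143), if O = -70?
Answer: -1176783/43 ≈ -27367.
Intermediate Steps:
T(E, t) = (-70 + t)/(E + t) (T(E, t) = (t - 70)/(E + t) = (-70 + t)/(E + t))
-27372 - T(186, -143) = -27372 - (-70 - 143)/(186 - 143) = -27372 - (-213)/43 = -27372 - 1*(-213/43) = -27372 + 213/43 = -1176783/43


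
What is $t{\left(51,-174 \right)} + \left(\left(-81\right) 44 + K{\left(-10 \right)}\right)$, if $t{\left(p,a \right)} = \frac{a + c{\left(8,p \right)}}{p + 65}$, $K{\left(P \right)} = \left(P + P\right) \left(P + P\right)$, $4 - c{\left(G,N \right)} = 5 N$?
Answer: $- \frac{367449}{116} \approx -3167.7$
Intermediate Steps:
$c{\left(G,N \right)} = 4 - 5 N$
$K{\left(P \right)} = 4 P^{2}$ ($K{\left(P \right)} = 2 P 2 P = 4 P^{2}$)
$t{\left(p,a \right)} = \frac{4 + a - 5 p}{65 + p}$ ($t{\left(p,a \right)} = \frac{a - \left(-4 + 5 p\right)}{p + 65} = \frac{4 + a - 5 p}{65 + p}$)
$t{\left(51,-174 \right)} + \left(\left(-81\right) 44 + K{\left(-10 \right)}\right) = \frac{4 - 174 - 255}{65 + 51} + \left(\left(-81\right) 44 + 4 \left(-10\right)^{2}\right) = \frac{4 - 174 - 255}{116} + \left(-3564 + 4 \cdot 100\right) = \frac{1}{116} \left(-425\right) + \left(-3564 + 400\right) = - \frac{425}{116} - 3164 = - \frac{367449}{116}$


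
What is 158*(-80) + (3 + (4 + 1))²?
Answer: -12576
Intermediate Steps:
158*(-80) + (3 + (4 + 1))² = -12640 + (3 + 5)² = -12640 + 8² = -12640 + 64 = -12576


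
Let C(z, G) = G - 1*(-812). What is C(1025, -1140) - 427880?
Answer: -428208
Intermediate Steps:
C(z, G) = 812 + G (C(z, G) = G + 812 = 812 + G)
C(1025, -1140) - 427880 = (812 - 1140) - 427880 = -328 - 427880 = -428208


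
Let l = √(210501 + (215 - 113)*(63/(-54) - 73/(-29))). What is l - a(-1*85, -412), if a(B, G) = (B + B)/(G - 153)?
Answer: -34/113 + 2*√44286799/29 ≈ 458.65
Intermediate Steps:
a(B, G) = 2*B/(-153 + G) (a(B, G) = (2*B)/(-153 + G) = 2*B/(-153 + G))
l = 2*√44286799/29 (l = √(210501 + 102*(63*(-1/54) - 73*(-1/29))) = √(210501 + 102*(-7/6 + 73/29)) = √(210501 + 102*(235/174)) = √(210501 + 3995/29) = √(6108524/29) = 2*√44286799/29 ≈ 458.95)
l - a(-1*85, -412) = 2*√44286799/29 - 2*(-1*85)/(-153 - 412) = 2*√44286799/29 - 2*(-85)/(-565) = 2*√44286799/29 - 2*(-85)*(-1)/565 = 2*√44286799/29 - 1*34/113 = 2*√44286799/29 - 34/113 = -34/113 + 2*√44286799/29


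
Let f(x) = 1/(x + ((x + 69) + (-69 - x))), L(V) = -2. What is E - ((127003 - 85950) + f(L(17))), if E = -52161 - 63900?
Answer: -314227/2 ≈ -1.5711e+5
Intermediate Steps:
E = -116061
f(x) = 1/x (f(x) = 1/(x + ((69 + x) + (-69 - x))) = 1/(x + 0) = 1/x)
E - ((127003 - 85950) + f(L(17))) = -116061 - ((127003 - 85950) + 1/(-2)) = -116061 - (41053 - ½) = -116061 - 1*82105/2 = -116061 - 82105/2 = -314227/2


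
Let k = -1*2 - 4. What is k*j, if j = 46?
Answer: -276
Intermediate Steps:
k = -6 (k = -2 - 4 = -6)
k*j = -6*46 = -276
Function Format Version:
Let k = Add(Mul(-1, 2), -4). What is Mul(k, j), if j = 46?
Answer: -276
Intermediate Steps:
k = -6 (k = Add(-2, -4) = -6)
Mul(k, j) = Mul(-6, 46) = -276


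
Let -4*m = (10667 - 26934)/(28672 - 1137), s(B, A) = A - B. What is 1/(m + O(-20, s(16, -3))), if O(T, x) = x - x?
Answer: 110140/16267 ≈ 6.7708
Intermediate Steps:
O(T, x) = 0
m = 16267/110140 (m = -(10667 - 26934)/(4*(28672 - 1137)) = -(-16267)/(4*27535) = -1/4*(-16267/27535) = 16267/110140 ≈ 0.14769)
1/(m + O(-20, s(16, -3))) = 1/(16267/110140 + 0) = 1/(16267/110140) = 110140/16267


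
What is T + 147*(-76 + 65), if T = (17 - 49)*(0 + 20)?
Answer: -2257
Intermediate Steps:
T = -640 (T = -32*20 = -640)
T + 147*(-76 + 65) = -640 + 147*(-76 + 65) = -640 + 147*(-11) = -640 - 1617 = -2257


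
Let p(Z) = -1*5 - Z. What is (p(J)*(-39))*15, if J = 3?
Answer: 4680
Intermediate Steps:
p(Z) = -5 - Z
(p(J)*(-39))*15 = ((-5 - 1*3)*(-39))*15 = ((-5 - 3)*(-39))*15 = -8*(-39)*15 = 312*15 = 4680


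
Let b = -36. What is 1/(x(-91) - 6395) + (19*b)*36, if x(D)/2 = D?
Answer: -161952049/6577 ≈ -24624.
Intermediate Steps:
x(D) = 2*D
1/(x(-91) - 6395) + (19*b)*36 = 1/(2*(-91) - 6395) + (19*(-36))*36 = 1/(-182 - 6395) - 684*36 = 1/(-6577) - 24624 = -1/6577 - 24624 = -161952049/6577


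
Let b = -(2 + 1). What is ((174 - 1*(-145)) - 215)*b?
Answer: -312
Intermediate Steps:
b = -3 (b = -1*3 = -3)
((174 - 1*(-145)) - 215)*b = ((174 - 1*(-145)) - 215)*(-3) = ((174 + 145) - 215)*(-3) = (319 - 215)*(-3) = 104*(-3) = -312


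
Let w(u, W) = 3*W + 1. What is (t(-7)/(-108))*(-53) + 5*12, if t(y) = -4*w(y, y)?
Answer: 2680/27 ≈ 99.259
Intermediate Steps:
w(u, W) = 1 + 3*W
t(y) = -4 - 12*y (t(y) = -4*(1 + 3*y) = -4 - 12*y)
(t(-7)/(-108))*(-53) + 5*12 = ((-4 - 12*(-7))/(-108))*(-53) + 5*12 = ((-4 + 84)*(-1/108))*(-53) + 60 = (80*(-1/108))*(-53) + 60 = -20/27*(-53) + 60 = 1060/27 + 60 = 2680/27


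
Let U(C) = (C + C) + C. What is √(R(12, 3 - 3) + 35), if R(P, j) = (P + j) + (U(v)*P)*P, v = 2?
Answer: √911 ≈ 30.183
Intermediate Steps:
U(C) = 3*C (U(C) = 2*C + C = 3*C)
R(P, j) = P + j + 6*P² (R(P, j) = (P + j) + ((3*2)*P)*P = (P + j) + (6*P)*P = (P + j) + 6*P² = P + j + 6*P²)
√(R(12, 3 - 3) + 35) = √((12 + (3 - 3) + 6*12²) + 35) = √((12 + 0 + 6*144) + 35) = √((12 + 0 + 864) + 35) = √(876 + 35) = √911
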